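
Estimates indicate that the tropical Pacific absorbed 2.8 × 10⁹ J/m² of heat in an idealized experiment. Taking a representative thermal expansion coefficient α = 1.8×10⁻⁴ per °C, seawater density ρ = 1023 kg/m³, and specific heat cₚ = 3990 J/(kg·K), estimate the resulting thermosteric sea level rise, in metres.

0.12 m

Δh = αQ/(ρcₚ) = 1.8×10⁻⁴ × 2.8×10⁹ / (1023 × 3990) ≈ 0.12348 m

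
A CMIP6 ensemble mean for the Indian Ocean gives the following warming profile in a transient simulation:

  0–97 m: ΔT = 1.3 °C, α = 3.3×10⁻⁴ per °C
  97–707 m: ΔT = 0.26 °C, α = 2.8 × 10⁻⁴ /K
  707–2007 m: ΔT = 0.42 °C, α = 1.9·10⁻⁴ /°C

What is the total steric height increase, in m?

0.19 m of thermosteric rise

97 × 1.3 × 3.3×10⁻⁴ = 0.041613 m
2.8×10⁻⁴ × 0.26 × 610 = 0.044408 m
1.9×10⁻⁴ × 1300 × 0.42 = 0.10374 m
Δh = 0.041613 + 0.044408 + 0.10374 = 0.189761 m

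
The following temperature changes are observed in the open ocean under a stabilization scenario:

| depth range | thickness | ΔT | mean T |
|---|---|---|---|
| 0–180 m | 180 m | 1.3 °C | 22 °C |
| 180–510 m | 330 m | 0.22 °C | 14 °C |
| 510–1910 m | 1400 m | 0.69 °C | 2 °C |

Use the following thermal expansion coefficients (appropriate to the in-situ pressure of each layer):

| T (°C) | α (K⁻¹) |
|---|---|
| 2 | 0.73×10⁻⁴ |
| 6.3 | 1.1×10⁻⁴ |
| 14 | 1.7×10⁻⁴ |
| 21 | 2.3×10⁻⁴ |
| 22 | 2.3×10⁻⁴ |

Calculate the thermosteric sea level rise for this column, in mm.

Δh = 137 mm

Layer 1 at 22 °C → α = 2.3×10⁻⁴ K⁻¹
Layer 2 at 14 °C → α = 1.7×10⁻⁴ K⁻¹
Layer 3 at 2 °C → α = 0.73×10⁻⁴ K⁻¹
0–180 m: 2.3×10⁻⁴ × 1.3 × 180 = 0.05382 m
Layer 2: 0.22 × 1.7×10⁻⁴ × 330 = 0.012342 m
510–1910 m: 0.69 × 0.73×10⁻⁴ × 1400 = 0.070518 m
Δh = 0.05382 + 0.012342 + 0.070518 = 0.13668 m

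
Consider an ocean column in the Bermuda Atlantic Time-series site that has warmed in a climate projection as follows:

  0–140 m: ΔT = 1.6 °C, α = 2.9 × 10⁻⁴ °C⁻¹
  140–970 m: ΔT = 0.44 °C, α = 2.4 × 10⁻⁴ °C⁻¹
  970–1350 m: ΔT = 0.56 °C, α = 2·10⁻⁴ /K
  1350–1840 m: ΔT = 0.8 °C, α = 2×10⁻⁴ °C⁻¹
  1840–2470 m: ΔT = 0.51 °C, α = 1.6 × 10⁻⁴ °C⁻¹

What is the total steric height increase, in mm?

Layer 1: 140 × 1.6 × 2.9×10⁻⁴ = 0.06496 m
Layer 2: 2.4×10⁻⁴ × 0.44 × 830 = 0.087648 m
Layer 3: 2×10⁻⁴ × 0.56 × 380 = 0.04256 m
490 × 0.8 × 2×10⁻⁴ = 0.07840 m
1840–2470 m: 630 × 1.6×10⁻⁴ × 0.51 = 0.051408 m
Δh = 0.06496 + 0.087648 + 0.04256 + 0.07840 + 0.051408 = 0.324976 m ≈ 325 mm

about 325 mm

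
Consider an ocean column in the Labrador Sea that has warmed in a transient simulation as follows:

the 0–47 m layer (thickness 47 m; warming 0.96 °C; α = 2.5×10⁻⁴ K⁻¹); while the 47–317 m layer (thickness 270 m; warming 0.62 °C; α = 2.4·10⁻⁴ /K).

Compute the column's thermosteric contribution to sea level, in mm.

51.5 mm

Layer 1: 47 × 2.5×10⁻⁴ × 0.96 = 0.01128 m
0.62 × 270 × 2.4×10⁻⁴ = 0.040176 m
Δh = 0.01128 + 0.040176 = 0.051456 m ≈ 51.5 mm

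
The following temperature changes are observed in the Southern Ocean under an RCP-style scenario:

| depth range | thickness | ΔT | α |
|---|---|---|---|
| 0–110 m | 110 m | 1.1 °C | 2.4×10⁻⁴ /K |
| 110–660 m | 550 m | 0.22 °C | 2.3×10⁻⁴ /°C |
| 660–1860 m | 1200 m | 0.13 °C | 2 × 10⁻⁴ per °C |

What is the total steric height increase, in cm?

Δh ≈ 8.81 cm

Layer 1: 1.1 × 2.4×10⁻⁴ × 110 = 0.02904 m
Layer 2: 2.3×10⁻⁴ × 0.22 × 550 = 0.02783 m
1200 × 0.13 × 2×10⁻⁴ = 0.03120 m
Δh = 0.02904 + 0.02783 + 0.03120 = 0.08807 m ≈ 8.81 cm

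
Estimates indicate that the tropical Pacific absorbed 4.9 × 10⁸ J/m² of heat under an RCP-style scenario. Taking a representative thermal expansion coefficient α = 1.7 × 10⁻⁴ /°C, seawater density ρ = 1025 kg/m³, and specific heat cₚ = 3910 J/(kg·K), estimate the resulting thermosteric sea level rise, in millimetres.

Δh ≈ 20.8 mm

Δh = αQ/(ρcₚ) = 1.7×10⁻⁴ × 4.9×10⁸ / (1025 × 3910) ≈ 0.020785 m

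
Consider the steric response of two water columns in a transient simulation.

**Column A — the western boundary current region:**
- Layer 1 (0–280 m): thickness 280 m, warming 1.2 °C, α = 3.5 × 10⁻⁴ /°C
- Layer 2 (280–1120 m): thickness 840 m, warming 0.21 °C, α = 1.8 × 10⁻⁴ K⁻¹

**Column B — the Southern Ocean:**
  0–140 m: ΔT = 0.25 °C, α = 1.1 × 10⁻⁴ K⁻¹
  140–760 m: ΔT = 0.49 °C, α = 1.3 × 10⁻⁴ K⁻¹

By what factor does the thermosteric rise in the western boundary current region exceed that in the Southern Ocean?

A 0–280 m: 1.2 × 3.5×10⁻⁴ × 280 = 0.11760 m
A 280–1120 m: 840 × 1.8×10⁻⁴ × 0.21 = 0.031752 m
A total: 0.149352 m
B 140 × 0.25 × 1.1×10⁻⁴ = 0.00385 m
B Layer 2: 620 × 1.3×10⁻⁴ × 0.49 = 0.039494 m
B total: 0.043344 m
Ratio: 0.149352 / 0.043344 ≈ 3.446

≈ 3.45×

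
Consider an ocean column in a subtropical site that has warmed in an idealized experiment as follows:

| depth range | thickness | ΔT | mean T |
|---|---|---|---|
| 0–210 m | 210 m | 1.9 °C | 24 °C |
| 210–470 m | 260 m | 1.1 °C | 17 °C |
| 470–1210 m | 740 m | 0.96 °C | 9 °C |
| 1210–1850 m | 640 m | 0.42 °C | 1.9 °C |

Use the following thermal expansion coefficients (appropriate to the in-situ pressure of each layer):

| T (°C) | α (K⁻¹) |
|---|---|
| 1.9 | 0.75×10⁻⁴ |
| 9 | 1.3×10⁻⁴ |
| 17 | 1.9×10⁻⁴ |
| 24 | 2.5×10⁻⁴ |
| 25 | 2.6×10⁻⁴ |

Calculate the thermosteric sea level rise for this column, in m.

Layer 1 at 24 °C → α = 2.5×10⁻⁴ K⁻¹
Layer 2 at 17 °C → α = 1.9×10⁻⁴ K⁻¹
Layer 3 at 9 °C → α = 1.3×10⁻⁴ K⁻¹
Layer 4 at 1.9 °C → α = 0.75×10⁻⁴ K⁻¹
Layer 1: 210 × 1.9 × 2.5×10⁻⁴ = 0.09975 m
Layer 2: 1.1 × 260 × 1.9×10⁻⁴ = 0.05434 m
470–1210 m: 1.3×10⁻⁴ × 740 × 0.96 = 0.092352 m
Layer 4: 0.75×10⁻⁴ × 0.42 × 640 = 0.02016 m
Δh = 0.09975 + 0.05434 + 0.092352 + 0.02016 = 0.266602 m ≈ 0.27 m

Δh ≈ 0.27 m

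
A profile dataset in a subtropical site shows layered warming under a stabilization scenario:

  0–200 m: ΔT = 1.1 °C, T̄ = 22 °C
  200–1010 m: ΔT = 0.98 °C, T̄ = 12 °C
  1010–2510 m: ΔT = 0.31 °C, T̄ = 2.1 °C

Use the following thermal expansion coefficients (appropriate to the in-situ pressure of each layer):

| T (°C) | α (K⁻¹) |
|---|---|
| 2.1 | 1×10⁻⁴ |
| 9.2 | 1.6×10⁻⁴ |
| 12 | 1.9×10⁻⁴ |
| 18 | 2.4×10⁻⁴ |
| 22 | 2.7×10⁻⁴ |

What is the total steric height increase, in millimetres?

Layer 1 at 22 °C → α = 2.7×10⁻⁴ K⁻¹
Layer 2 at 12 °C → α = 1.9×10⁻⁴ K⁻¹
Layer 3 at 2.1 °C → α = 1×10⁻⁴ K⁻¹
1.1 × 2.7×10⁻⁴ × 200 = 0.05940 m
200–1010 m: 810 × 1.9×10⁻⁴ × 0.98 = 0.150822 m
Layer 3: 0.31 × 1×10⁻⁴ × 1500 = 0.04650 m
Δh = 0.05940 + 0.150822 + 0.04650 = 0.256722 m ≈ 257 mm

Δh = 257 mm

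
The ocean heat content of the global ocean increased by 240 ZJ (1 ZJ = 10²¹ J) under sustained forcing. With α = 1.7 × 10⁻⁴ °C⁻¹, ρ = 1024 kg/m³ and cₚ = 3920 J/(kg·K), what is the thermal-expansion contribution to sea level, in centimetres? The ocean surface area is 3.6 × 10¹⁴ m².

about 2.8 cm

Per unit area: Q = 240×10²¹ / (3.6×10¹⁴) ≈ 6.667×10⁸ J/m²
Δh = αQ/(ρcₚ) = 1.7×10⁻⁴ × 6.667×10⁸ / (1024 × 3920) ≈ 0.028235 m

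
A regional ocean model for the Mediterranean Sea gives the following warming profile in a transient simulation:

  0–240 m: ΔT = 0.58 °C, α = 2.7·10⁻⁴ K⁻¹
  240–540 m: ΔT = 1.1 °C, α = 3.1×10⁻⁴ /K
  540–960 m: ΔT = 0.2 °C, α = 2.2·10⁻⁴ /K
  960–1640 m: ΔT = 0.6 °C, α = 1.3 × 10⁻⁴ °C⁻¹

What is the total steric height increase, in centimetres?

2.7×10⁻⁴ × 0.58 × 240 = 0.037584 m
240–540 m: 300 × 1.1 × 3.1×10⁻⁴ = 0.10230 m
Layer 3: 420 × 0.2 × 2.2×10⁻⁴ = 0.01848 m
960–1640 m: 680 × 0.6 × 1.3×10⁻⁴ = 0.05304 m
Δh = 0.037584 + 0.10230 + 0.01848 + 0.05304 = 0.211404 m

21.1 cm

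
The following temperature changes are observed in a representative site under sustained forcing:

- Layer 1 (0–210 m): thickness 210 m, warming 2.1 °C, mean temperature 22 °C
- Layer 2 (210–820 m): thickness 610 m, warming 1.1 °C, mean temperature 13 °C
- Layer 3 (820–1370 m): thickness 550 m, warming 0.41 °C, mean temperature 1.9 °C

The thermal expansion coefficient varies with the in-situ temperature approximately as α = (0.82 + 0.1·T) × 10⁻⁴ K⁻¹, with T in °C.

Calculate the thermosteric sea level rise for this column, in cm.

Layer 1: α = (0.82 + 0.1×22)×10⁻⁴ = 3.02×10⁻⁴ K⁻¹
Layer 2: α = (0.82 + 0.1×13)×10⁻⁴ = 2.12×10⁻⁴ K⁻¹
Layer 3: α = (0.82 + 0.1×1.9)×10⁻⁴ = 1.01×10⁻⁴ K⁻¹
3.02×10⁻⁴ × 2.1 × 210 = 0.133182 m
2.12×10⁻⁴ × 610 × 1.1 = 0.142252 m
0.41 × 1.01×10⁻⁴ × 550 = 0.0227755 m
Δh = 0.133182 + 0.142252 + 0.0227755 = 0.2982095 m ≈ 30 cm

30 cm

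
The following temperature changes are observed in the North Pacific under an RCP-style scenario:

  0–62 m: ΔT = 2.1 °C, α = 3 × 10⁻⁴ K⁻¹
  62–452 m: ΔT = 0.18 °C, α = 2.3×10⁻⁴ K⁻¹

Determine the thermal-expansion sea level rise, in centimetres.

3×10⁻⁴ × 62 × 2.1 = 0.03906 m
0.18 × 2.3×10⁻⁴ × 390 = 0.016146 m
Δh = 0.03906 + 0.016146 = 0.055206 m

Δh ≈ 5.52 cm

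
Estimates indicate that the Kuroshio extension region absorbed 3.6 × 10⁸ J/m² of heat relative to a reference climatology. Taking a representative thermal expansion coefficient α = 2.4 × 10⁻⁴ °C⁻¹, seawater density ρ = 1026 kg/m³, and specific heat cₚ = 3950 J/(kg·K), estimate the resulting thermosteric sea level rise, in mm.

21.3 mm of thermosteric rise

Δh = αQ/(ρcₚ) = 2.4×10⁻⁴ × 3.6×10⁸ / (1026 × 3950) ≈ 0.021319 m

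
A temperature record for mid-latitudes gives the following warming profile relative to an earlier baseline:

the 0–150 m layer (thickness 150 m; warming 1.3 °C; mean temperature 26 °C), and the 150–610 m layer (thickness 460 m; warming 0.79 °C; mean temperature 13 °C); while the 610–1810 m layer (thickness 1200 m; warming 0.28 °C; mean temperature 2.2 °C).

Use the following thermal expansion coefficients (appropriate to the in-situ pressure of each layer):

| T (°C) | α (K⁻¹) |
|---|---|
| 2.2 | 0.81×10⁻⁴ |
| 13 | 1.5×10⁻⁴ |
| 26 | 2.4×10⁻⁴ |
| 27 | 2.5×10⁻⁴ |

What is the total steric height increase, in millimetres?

Layer 1 at 26 °C → α = 2.4×10⁻⁴ K⁻¹
Layer 2 at 13 °C → α = 1.5×10⁻⁴ K⁻¹
Layer 3 at 2.2 °C → α = 0.81×10⁻⁴ K⁻¹
0–150 m: 150 × 1.3 × 2.4×10⁻⁴ = 0.04680 m
Layer 2: 1.5×10⁻⁴ × 460 × 0.79 = 0.05451 m
0.28 × 0.81×10⁻⁴ × 1200 = 0.027216 m
Δh = 0.04680 + 0.05451 + 0.027216 = 0.128526 m

130 mm of thermosteric rise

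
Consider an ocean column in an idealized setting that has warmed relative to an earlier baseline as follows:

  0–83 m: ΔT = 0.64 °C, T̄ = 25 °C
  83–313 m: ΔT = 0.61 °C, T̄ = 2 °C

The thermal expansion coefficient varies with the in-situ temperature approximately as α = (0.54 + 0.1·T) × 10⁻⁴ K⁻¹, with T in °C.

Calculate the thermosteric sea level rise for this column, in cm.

Δh ≈ 2.7 cm

Layer 1: α = (0.54 + 0.1×25)×10⁻⁴ = 3.04×10⁻⁴ K⁻¹
Layer 2: α = (0.54 + 0.1×2)×10⁻⁴ = 0.74×10⁻⁴ K⁻¹
83 × 0.64 × 3.04×10⁻⁴ = 0.01614848 m
230 × 0.61 × 0.74×10⁻⁴ = 0.0103822 m
Δh = 0.01614848 + 0.0103822 = 0.02653068 m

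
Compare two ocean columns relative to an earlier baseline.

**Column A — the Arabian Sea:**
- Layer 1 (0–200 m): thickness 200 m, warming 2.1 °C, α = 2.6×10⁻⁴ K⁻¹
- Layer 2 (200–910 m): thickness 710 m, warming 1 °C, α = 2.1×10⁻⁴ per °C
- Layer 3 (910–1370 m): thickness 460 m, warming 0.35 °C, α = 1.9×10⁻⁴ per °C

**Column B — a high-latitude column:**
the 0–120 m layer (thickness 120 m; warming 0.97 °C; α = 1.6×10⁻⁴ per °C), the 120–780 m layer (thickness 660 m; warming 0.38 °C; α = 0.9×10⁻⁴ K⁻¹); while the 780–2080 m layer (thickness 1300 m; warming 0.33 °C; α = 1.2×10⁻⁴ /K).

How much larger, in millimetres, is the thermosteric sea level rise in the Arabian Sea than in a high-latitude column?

196 mm larger

A 0–200 m: 2.1 × 2.6×10⁻⁴ × 200 = 0.10920 m
A Layer 2: 2.1×10⁻⁴ × 710 × 1 = 0.14910 m
A 0.35 × 1.9×10⁻⁴ × 460 = 0.03059 m
A total: 0.28889 m
B Layer 1: 0.97 × 120 × 1.6×10⁻⁴ = 0.018624 m
B Layer 2: 660 × 0.9×10⁻⁴ × 0.38 = 0.022572 m
B 1.2×10⁻⁴ × 0.33 × 1300 = 0.05148 m
B total: 0.092676 m
Difference: 0.28889 − 0.092676 = 0.196214 m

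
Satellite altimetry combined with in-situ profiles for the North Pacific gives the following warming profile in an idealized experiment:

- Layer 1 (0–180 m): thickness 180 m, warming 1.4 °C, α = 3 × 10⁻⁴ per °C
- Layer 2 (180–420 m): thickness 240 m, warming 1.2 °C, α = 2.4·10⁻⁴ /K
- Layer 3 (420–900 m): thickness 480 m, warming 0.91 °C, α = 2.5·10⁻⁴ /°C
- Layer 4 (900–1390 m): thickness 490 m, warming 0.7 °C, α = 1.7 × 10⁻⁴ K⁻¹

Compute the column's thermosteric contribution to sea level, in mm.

3×10⁻⁴ × 180 × 1.4 = 0.07560 m
180–420 m: 1.2 × 240 × 2.4×10⁻⁴ = 0.06912 m
2.5×10⁻⁴ × 0.91 × 480 = 0.10920 m
Layer 4: 0.7 × 490 × 1.7×10⁻⁴ = 0.05831 m
Δh = 0.07560 + 0.06912 + 0.10920 + 0.05831 = 0.31223 m

Δh = 312 mm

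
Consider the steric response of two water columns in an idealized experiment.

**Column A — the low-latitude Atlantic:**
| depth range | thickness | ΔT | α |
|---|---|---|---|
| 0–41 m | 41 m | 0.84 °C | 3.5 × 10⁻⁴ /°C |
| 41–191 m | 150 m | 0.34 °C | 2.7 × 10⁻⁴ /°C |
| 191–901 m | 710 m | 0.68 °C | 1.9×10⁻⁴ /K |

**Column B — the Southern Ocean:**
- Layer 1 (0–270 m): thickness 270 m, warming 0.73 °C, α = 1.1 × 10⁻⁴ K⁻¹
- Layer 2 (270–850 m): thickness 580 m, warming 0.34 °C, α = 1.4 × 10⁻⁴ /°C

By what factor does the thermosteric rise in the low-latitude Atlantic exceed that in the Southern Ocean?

A 41 × 0.84 × 3.5×10⁻⁴ = 0.012054 m
A 0.34 × 150 × 2.7×10⁻⁴ = 0.01377 m
A Layer 3: 0.68 × 710 × 1.9×10⁻⁴ = 0.091732 m
A total: 0.117556 m
B 0–270 m: 0.73 × 270 × 1.1×10⁻⁴ = 0.021681 m
B 580 × 0.34 × 1.4×10⁻⁴ = 0.027608 m
B total: 0.049289 m
Ratio: 0.117556 / 0.049289 ≈ 2.385

2.39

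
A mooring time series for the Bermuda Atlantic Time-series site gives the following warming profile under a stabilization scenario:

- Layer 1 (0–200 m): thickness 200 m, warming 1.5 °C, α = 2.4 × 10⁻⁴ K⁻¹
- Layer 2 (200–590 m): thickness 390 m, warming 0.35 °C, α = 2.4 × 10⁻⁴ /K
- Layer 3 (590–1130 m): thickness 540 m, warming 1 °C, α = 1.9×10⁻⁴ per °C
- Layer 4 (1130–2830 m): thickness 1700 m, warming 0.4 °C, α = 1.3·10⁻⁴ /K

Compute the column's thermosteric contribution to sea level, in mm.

1.5 × 2.4×10⁻⁴ × 200 = 0.07200 m
0.35 × 390 × 2.4×10⁻⁴ = 0.03276 m
Layer 3: 1.9×10⁻⁴ × 1 × 540 = 0.10260 m
Layer 4: 1.3×10⁻⁴ × 1700 × 0.4 = 0.08840 m
Δh = 0.07200 + 0.03276 + 0.10260 + 0.08840 = 0.29576 m ≈ 296 mm

296 mm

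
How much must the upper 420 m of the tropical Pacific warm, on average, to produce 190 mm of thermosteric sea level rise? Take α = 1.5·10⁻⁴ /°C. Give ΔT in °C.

ΔT = Δh/(αH) = 0.19 / (1.5×10⁻⁴ × 420) ≈ 3.016 °C

about 3.02 °C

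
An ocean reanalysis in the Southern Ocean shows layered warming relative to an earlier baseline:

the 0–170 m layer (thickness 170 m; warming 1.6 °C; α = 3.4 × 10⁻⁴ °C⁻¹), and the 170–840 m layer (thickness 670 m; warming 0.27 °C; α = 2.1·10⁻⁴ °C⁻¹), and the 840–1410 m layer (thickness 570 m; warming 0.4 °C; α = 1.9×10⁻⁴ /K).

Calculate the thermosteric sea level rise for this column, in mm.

174 mm of thermosteric rise

0–170 m: 1.6 × 170 × 3.4×10⁻⁴ = 0.09248 m
2.1×10⁻⁴ × 0.27 × 670 = 0.037989 m
Layer 3: 570 × 0.4 × 1.9×10⁻⁴ = 0.04332 m
Δh = 0.09248 + 0.037989 + 0.04332 = 0.173789 m ≈ 174 mm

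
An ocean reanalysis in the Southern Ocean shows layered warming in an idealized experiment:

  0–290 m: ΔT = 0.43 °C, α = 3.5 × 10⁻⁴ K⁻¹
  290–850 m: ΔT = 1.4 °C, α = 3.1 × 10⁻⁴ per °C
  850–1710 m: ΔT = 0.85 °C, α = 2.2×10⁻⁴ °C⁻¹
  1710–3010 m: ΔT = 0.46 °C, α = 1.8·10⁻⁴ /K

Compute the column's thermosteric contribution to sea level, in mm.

about 555 mm

Layer 1: 0.43 × 290 × 3.5×10⁻⁴ = 0.043645 m
290–850 m: 3.1×10⁻⁴ × 560 × 1.4 = 0.24304 m
850–1710 m: 0.85 × 2.2×10⁻⁴ × 860 = 0.16082 m
1.8×10⁻⁴ × 0.46 × 1300 = 0.10764 m
Δh = 0.043645 + 0.24304 + 0.16082 + 0.10764 = 0.555145 m ≈ 555 mm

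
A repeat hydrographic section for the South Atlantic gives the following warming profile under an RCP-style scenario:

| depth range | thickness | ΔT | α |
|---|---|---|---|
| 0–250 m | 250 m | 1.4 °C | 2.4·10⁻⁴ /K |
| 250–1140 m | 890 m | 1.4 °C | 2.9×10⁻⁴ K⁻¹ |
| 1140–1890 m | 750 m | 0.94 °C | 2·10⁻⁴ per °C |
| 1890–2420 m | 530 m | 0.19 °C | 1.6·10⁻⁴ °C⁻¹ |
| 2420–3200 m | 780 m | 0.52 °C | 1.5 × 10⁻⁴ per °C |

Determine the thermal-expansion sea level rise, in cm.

about 66.3 cm

Layer 1: 250 × 1.4 × 2.4×10⁻⁴ = 0.08400 m
Layer 2: 1.4 × 890 × 2.9×10⁻⁴ = 0.36134 m
1140–1890 m: 750 × 2×10⁻⁴ × 0.94 = 0.14100 m
1.6×10⁻⁴ × 530 × 0.19 = 0.016112 m
Layer 5: 1.5×10⁻⁴ × 780 × 0.52 = 0.06084 m
Δh = 0.08400 + 0.36134 + 0.14100 + 0.016112 + 0.06084 = 0.663292 m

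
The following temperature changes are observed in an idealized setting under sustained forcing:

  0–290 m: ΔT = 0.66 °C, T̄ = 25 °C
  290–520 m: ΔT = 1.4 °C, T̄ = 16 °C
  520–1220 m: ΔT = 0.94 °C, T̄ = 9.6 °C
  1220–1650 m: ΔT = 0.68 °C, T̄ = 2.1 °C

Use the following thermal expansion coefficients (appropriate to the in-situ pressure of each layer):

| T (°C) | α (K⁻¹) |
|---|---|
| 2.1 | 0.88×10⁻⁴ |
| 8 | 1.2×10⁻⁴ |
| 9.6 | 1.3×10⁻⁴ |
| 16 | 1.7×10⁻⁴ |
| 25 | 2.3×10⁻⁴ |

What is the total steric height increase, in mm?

about 210 mm

Layer 1 at 25 °C → α = 2.3×10⁻⁴ K⁻¹
Layer 2 at 16 °C → α = 1.7×10⁻⁴ K⁻¹
Layer 3 at 9.6 °C → α = 1.3×10⁻⁴ K⁻¹
Layer 4 at 2.1 °C → α = 0.88×10⁻⁴ K⁻¹
Layer 1: 0.66 × 290 × 2.3×10⁻⁴ = 0.044022 m
Layer 2: 1.4 × 1.7×10⁻⁴ × 230 = 0.05474 m
700 × 0.94 × 1.3×10⁻⁴ = 0.08554 m
0.88×10⁻⁴ × 430 × 0.68 = 0.0257312 m
Δh = 0.044022 + 0.05474 + 0.08554 + 0.0257312 = 0.2100332 m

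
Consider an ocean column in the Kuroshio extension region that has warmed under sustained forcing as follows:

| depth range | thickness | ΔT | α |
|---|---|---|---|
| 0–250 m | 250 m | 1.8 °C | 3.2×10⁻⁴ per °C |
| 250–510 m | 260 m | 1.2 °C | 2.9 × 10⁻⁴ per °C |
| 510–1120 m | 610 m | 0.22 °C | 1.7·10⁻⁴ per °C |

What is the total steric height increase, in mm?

Δh = 260 mm

Layer 1: 1.8 × 3.2×10⁻⁴ × 250 = 0.14400 m
2.9×10⁻⁴ × 260 × 1.2 = 0.09048 m
Layer 3: 1.7×10⁻⁴ × 610 × 0.22 = 0.022814 m
Δh = 0.14400 + 0.09048 + 0.022814 = 0.257294 m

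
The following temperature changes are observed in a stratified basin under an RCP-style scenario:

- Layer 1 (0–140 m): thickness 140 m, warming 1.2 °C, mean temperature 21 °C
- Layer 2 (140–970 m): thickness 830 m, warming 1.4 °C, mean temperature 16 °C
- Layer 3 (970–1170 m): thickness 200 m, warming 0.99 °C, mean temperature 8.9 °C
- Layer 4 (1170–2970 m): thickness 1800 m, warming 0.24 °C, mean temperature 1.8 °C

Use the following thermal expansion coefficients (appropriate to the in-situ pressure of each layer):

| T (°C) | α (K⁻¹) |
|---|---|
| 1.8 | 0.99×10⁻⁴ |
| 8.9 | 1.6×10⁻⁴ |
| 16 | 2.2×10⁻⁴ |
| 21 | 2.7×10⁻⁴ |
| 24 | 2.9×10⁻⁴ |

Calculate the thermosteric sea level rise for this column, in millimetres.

about 380 mm

Layer 1 at 21 °C → α = 2.7×10⁻⁴ K⁻¹
Layer 2 at 16 °C → α = 2.2×10⁻⁴ K⁻¹
Layer 3 at 8.9 °C → α = 1.6×10⁻⁴ K⁻¹
Layer 4 at 1.8 °C → α = 0.99×10⁻⁴ K⁻¹
0–140 m: 140 × 2.7×10⁻⁴ × 1.2 = 0.04536 m
2.2×10⁻⁴ × 1.4 × 830 = 0.25564 m
1.6×10⁻⁴ × 0.99 × 200 = 0.03168 m
1170–2970 m: 0.24 × 0.99×10⁻⁴ × 1800 = 0.042768 m
Δh = 0.04536 + 0.25564 + 0.03168 + 0.042768 = 0.375448 m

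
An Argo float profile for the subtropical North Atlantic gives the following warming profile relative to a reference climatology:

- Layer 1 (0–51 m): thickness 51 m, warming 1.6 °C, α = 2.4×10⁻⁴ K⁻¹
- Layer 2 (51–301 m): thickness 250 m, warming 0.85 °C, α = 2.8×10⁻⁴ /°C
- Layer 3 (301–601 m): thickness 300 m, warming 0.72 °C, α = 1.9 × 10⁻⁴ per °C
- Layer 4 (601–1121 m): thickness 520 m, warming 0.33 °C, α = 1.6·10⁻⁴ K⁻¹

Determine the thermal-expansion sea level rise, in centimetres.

2.4×10⁻⁴ × 51 × 1.6 = 0.019584 m
51–301 m: 2.8×10⁻⁴ × 0.85 × 250 = 0.05950 m
301–601 m: 0.72 × 1.9×10⁻⁴ × 300 = 0.04104 m
Layer 4: 0.33 × 520 × 1.6×10⁻⁴ = 0.027456 m
Δh = 0.019584 + 0.05950 + 0.04104 + 0.027456 = 0.14758 m

15 cm of thermosteric rise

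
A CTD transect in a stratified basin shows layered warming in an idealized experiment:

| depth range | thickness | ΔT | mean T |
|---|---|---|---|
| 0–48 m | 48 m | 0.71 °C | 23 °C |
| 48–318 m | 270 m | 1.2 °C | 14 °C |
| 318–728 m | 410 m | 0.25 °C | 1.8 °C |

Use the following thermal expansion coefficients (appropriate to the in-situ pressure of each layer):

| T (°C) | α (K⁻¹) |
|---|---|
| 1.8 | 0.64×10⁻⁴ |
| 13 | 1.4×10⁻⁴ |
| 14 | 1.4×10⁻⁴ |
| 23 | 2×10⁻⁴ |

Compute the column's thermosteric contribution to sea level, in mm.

about 58.7 mm

Layer 1 at 23 °C → α = 2×10⁻⁴ K⁻¹
Layer 2 at 14 °C → α = 1.4×10⁻⁴ K⁻¹
Layer 3 at 1.8 °C → α = 0.64×10⁻⁴ K⁻¹
0–48 m: 2×10⁻⁴ × 0.71 × 48 = 0.006816 m
Layer 2: 1.4×10⁻⁴ × 1.2 × 270 = 0.04536 m
0.64×10⁻⁴ × 0.25 × 410 = 0.00656 m
Δh = 0.006816 + 0.04536 + 0.00656 = 0.058736 m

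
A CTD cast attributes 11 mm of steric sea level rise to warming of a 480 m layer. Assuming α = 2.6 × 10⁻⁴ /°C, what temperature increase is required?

ΔT = Δh/(αH) = 0.011 / (2.6×10⁻⁴ × 480) ≈ 0.08814 °C

about 0.0881 °C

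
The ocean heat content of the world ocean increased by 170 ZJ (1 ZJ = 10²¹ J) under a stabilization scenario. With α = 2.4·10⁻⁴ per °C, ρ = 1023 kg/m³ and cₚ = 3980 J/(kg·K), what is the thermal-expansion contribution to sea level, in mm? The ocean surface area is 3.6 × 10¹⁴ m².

about 28 mm

Per unit area: Q = 170×10²¹ / (3.6×10¹⁴) ≈ 4.722×10⁸ J/m²
Δh = αQ/(ρcₚ) = 2.4×10⁻⁴ × 4.722×10⁸ / (1023 × 3980) ≈ 0.027834 m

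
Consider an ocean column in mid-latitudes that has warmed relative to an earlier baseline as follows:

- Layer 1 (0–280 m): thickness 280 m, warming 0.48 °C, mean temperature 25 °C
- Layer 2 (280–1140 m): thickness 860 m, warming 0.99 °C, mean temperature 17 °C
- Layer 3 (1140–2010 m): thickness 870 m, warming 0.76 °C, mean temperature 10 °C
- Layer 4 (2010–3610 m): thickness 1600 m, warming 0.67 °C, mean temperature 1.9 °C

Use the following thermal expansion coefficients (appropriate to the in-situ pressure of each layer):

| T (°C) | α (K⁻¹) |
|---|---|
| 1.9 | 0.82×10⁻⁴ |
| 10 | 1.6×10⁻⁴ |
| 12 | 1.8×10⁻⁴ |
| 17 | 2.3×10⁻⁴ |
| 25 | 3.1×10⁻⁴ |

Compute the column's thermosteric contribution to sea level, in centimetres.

Layer 1 at 25 °C → α = 3.1×10⁻⁴ K⁻¹
Layer 2 at 17 °C → α = 2.3×10⁻⁴ K⁻¹
Layer 3 at 10 °C → α = 1.6×10⁻⁴ K⁻¹
Layer 4 at 1.9 °C → α = 0.82×10⁻⁴ K⁻¹
0–280 m: 3.1×10⁻⁴ × 0.48 × 280 = 0.041664 m
280–1140 m: 860 × 2.3×10⁻⁴ × 0.99 = 0.195822 m
1140–2010 m: 0.76 × 870 × 1.6×10⁻⁴ = 0.105792 m
Layer 4: 0.67 × 0.82×10⁻⁴ × 1600 = 0.087904 m
Δh = 0.041664 + 0.195822 + 0.105792 + 0.087904 = 0.431182 m

Δh = 43 cm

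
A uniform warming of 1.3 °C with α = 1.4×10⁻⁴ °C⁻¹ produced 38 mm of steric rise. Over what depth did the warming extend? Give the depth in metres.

H = Δh/(αΔT) = 0.038 / (1.4×10⁻⁴ × 1.3) ≈ 208.8 m

about 210 m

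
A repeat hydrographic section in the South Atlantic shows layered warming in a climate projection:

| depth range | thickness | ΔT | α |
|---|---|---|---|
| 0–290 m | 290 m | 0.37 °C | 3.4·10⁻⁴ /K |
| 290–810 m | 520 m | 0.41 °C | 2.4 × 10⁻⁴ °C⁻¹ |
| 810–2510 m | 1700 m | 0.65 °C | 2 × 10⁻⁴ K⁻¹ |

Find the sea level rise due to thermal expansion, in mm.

Δh = 310 mm

3.4×10⁻⁴ × 290 × 0.37 = 0.036482 m
Layer 2: 520 × 0.41 × 2.4×10⁻⁴ = 0.051168 m
810–2510 m: 2×10⁻⁴ × 0.65 × 1700 = 0.22100 m
Δh = 0.036482 + 0.051168 + 0.22100 = 0.30865 m ≈ 310 mm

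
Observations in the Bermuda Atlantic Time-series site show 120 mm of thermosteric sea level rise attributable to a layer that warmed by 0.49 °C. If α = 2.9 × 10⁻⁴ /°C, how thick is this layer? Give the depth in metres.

H = Δh/(αΔT) = 0.12 / (2.9×10⁻⁴ × 0.49) ≈ 844.5 m

840 m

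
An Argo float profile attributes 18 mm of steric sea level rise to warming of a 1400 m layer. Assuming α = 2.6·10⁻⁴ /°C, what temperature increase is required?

ΔT = Δh/(αH) = 0.018 / (2.6×10⁻⁴ × 1400) ≈ 0.04945 °C

about 0.049 °C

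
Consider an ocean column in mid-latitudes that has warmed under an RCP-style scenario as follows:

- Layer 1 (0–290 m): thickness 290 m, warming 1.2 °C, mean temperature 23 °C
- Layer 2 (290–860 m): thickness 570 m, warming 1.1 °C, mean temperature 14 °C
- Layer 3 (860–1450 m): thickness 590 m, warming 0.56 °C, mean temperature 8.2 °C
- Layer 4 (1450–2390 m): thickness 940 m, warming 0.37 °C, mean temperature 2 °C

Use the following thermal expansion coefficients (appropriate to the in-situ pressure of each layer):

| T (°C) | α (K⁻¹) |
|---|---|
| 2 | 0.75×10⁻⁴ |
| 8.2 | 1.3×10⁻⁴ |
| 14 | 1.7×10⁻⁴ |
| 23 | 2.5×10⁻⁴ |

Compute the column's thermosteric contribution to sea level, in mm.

263 mm

Layer 1 at 23 °C → α = 2.5×10⁻⁴ K⁻¹
Layer 2 at 14 °C → α = 1.7×10⁻⁴ K⁻¹
Layer 3 at 8.2 °C → α = 1.3×10⁻⁴ K⁻¹
Layer 4 at 2 °C → α = 0.75×10⁻⁴ K⁻¹
Layer 1: 290 × 2.5×10⁻⁴ × 1.2 = 0.08700 m
Layer 2: 1.7×10⁻⁴ × 570 × 1.1 = 0.10659 m
1.3×10⁻⁴ × 590 × 0.56 = 0.042952 m
1450–2390 m: 0.37 × 940 × 0.75×10⁻⁴ = 0.026085 m
Δh = 0.08700 + 0.10659 + 0.042952 + 0.026085 = 0.262627 m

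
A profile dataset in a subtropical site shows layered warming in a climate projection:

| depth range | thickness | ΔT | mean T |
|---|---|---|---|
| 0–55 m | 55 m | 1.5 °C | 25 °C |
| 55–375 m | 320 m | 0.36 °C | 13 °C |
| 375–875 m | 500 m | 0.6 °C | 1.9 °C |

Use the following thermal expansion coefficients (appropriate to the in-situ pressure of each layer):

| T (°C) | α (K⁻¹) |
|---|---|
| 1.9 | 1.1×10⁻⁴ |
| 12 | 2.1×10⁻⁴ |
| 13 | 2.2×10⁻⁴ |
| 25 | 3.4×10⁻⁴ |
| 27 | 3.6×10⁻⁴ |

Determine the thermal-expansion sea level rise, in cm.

about 8.64 cm

Layer 1 at 25 °C → α = 3.4×10⁻⁴ K⁻¹
Layer 2 at 13 °C → α = 2.2×10⁻⁴ K⁻¹
Layer 3 at 1.9 °C → α = 1.1×10⁻⁴ K⁻¹
3.4×10⁻⁴ × 55 × 1.5 = 0.02805 m
2.2×10⁻⁴ × 320 × 0.36 = 0.025344 m
1.1×10⁻⁴ × 500 × 0.6 = 0.03300 m
Δh = 0.02805 + 0.025344 + 0.03300 = 0.086394 m ≈ 8.64 cm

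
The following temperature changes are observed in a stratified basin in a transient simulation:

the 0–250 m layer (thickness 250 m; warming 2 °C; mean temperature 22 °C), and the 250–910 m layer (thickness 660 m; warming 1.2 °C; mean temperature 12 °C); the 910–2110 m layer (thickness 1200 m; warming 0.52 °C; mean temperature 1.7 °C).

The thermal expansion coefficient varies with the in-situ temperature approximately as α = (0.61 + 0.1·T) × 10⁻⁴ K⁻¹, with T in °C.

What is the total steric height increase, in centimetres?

Layer 1: α = (0.61 + 0.1×22)×10⁻⁴ = 2.81×10⁻⁴ K⁻¹
Layer 2: α = (0.61 + 0.1×12)×10⁻⁴ = 1.81×10⁻⁴ K⁻¹
Layer 3: α = (0.61 + 0.1×1.7)×10⁻⁴ = 0.78×10⁻⁴ K⁻¹
Layer 1: 2 × 250 × 2.81×10⁻⁴ = 0.14050 m
Layer 2: 660 × 1.81×10⁻⁴ × 1.2 = 0.143352 m
910–2110 m: 1200 × 0.52 × 0.78×10⁻⁴ = 0.048672 m
Δh = 0.14050 + 0.143352 + 0.048672 = 0.332524 m

Δh ≈ 33.3 cm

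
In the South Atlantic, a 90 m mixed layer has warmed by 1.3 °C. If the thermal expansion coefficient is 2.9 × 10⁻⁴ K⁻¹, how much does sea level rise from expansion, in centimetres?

3.4 cm

Δh = αΔT·H = 2.9×10⁻⁴ × 1.3 × 90 = 0.03393 m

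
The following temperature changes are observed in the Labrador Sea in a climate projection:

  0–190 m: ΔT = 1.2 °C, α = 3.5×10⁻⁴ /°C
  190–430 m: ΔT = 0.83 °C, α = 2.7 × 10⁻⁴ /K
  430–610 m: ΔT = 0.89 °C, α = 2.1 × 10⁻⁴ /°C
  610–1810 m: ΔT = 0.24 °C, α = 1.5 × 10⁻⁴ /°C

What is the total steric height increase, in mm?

about 210 mm

Layer 1: 1.2 × 190 × 3.5×10⁻⁴ = 0.07980 m
190–430 m: 2.7×10⁻⁴ × 240 × 0.83 = 0.053784 m
180 × 2.1×10⁻⁴ × 0.89 = 0.033642 m
1200 × 1.5×10⁻⁴ × 0.24 = 0.04320 m
Δh = 0.07980 + 0.053784 + 0.033642 + 0.04320 = 0.210426 m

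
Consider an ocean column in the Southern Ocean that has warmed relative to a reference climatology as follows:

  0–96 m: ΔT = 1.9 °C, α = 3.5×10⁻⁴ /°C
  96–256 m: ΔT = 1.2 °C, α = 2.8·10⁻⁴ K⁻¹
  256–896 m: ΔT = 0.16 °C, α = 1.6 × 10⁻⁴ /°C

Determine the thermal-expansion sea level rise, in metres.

3.5×10⁻⁴ × 1.9 × 96 = 0.06384 m
2.8×10⁻⁴ × 160 × 1.2 = 0.05376 m
640 × 1.6×10⁻⁴ × 0.16 = 0.016384 m
Δh = 0.06384 + 0.05376 + 0.016384 = 0.133984 m ≈ 0.134 m

about 0.134 m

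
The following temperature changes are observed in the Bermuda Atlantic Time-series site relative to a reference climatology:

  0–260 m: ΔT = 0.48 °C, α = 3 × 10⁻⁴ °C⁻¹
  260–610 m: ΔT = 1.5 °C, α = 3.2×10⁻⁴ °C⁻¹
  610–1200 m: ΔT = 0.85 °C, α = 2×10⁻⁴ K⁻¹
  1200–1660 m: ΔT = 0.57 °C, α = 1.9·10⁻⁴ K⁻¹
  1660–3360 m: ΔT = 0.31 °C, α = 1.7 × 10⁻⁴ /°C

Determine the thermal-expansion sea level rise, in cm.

Δh ≈ 44.5 cm

0–260 m: 260 × 0.48 × 3×10⁻⁴ = 0.03744 m
Layer 2: 1.5 × 3.2×10⁻⁴ × 350 = 0.16800 m
Layer 3: 0.85 × 2×10⁻⁴ × 590 = 0.10030 m
460 × 1.9×10⁻⁴ × 0.57 = 0.049818 m
Layer 5: 1.7×10⁻⁴ × 1700 × 0.31 = 0.08959 m
Δh = 0.03744 + 0.16800 + 0.10030 + 0.049818 + 0.08959 = 0.445148 m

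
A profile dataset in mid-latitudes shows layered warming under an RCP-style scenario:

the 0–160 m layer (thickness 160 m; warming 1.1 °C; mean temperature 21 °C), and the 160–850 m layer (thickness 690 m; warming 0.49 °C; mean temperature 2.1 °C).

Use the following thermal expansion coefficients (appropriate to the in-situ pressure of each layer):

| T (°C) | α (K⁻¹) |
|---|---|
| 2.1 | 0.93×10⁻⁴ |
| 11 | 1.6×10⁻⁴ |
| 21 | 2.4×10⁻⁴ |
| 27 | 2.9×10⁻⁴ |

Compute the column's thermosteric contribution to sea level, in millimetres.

Δh ≈ 74 mm

Layer 1 at 21 °C → α = 2.4×10⁻⁴ K⁻¹
Layer 2 at 2.1 °C → α = 0.93×10⁻⁴ K⁻¹
2.4×10⁻⁴ × 160 × 1.1 = 0.04224 m
690 × 0.93×10⁻⁴ × 0.49 = 0.0314433 m
Δh = 0.04224 + 0.0314433 = 0.0736833 m ≈ 74 mm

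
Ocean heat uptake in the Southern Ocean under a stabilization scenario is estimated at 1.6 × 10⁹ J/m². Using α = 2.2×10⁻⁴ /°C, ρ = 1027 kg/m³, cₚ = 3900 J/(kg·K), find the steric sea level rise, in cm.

about 8.79 cm

Δh = αQ/(ρcₚ) = 2.2×10⁻⁴ × 1.6×10⁹ / (1027 × 3900) ≈ 0.087884 m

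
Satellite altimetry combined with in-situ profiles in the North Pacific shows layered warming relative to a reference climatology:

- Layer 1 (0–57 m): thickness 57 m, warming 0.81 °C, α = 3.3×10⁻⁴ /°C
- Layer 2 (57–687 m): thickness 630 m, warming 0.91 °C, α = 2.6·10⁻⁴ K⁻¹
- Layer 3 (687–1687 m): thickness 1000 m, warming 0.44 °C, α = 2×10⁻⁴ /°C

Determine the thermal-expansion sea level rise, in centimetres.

Δh = 25.2 cm

Layer 1: 0.81 × 57 × 3.3×10⁻⁴ = 0.0152361 m
57–687 m: 2.6×10⁻⁴ × 630 × 0.91 = 0.149058 m
1000 × 0.44 × 2×10⁻⁴ = 0.08800 m
Δh = 0.0152361 + 0.149058 + 0.08800 = 0.2522941 m ≈ 25.2 cm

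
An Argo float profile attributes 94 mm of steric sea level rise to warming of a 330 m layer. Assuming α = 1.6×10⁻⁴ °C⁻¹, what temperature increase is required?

1.78 K

ΔT = Δh/(αH) = 0.094 / (1.6×10⁻⁴ × 330) ≈ 1.780 K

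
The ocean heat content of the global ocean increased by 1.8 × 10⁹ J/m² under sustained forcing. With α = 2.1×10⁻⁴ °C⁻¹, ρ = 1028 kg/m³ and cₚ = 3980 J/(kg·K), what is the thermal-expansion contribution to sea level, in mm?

92.4 mm

Δh = αQ/(ρcₚ) = 2.1×10⁻⁴ × 1.8×10⁹ / (1028 × 3980) ≈ 0.092388 m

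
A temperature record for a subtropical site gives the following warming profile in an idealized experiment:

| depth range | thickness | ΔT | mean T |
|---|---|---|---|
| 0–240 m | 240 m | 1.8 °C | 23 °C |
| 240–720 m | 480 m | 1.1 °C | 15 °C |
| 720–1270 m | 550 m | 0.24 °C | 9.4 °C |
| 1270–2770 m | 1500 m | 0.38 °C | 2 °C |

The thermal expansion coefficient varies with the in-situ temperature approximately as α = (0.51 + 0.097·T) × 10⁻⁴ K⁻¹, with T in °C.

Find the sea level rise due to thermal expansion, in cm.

Δh = 28.1 cm

Layer 1: α = (0.51 + 0.097×23)×10⁻⁴ = 2.741×10⁻⁴ K⁻¹
Layer 2: α = (0.51 + 0.097×15)×10⁻⁴ = 1.965×10⁻⁴ K⁻¹
Layer 3: α = (0.51 + 0.097×9.4)×10⁻⁴ = 1.4218×10⁻⁴ K⁻¹
Layer 4: α = (0.51 + 0.097×2)×10⁻⁴ = 0.704×10⁻⁴ K⁻¹
Layer 1: 2.741×10⁻⁴ × 240 × 1.8 = 0.1184112 m
1.1 × 1.965×10⁻⁴ × 480 = 0.103752 m
Layer 3: 1.4218×10⁻⁴ × 550 × 0.24 = 0.01876776 m
Layer 4: 0.38 × 1500 × 0.704×10⁻⁴ = 0.040128 m
Δh = 0.1184112 + 0.103752 + 0.01876776 + 0.040128 = 0.28105896 m ≈ 28.1 cm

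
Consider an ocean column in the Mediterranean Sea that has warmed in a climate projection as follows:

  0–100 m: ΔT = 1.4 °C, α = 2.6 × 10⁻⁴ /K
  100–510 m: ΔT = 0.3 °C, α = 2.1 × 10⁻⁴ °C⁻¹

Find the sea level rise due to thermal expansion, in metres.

0–100 m: 2.6×10⁻⁴ × 1.4 × 100 = 0.03640 m
100–510 m: 0.3 × 2.1×10⁻⁴ × 410 = 0.02583 m
Δh = 0.03640 + 0.02583 = 0.06223 m ≈ 0.0622 m

about 0.0622 m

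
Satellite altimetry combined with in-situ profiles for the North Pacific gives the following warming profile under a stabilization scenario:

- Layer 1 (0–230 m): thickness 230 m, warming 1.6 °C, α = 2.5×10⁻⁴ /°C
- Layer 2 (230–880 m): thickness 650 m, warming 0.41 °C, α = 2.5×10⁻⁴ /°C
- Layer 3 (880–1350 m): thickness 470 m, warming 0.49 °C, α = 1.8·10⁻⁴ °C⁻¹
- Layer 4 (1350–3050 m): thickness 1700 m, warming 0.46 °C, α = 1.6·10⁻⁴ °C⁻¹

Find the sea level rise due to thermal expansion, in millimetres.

230 × 1.6 × 2.5×10⁻⁴ = 0.09200 m
650 × 2.5×10⁻⁴ × 0.41 = 0.066625 m
1.8×10⁻⁴ × 0.49 × 470 = 0.041454 m
Layer 4: 1700 × 1.6×10⁻⁴ × 0.46 = 0.12512 m
Δh = 0.09200 + 0.066625 + 0.041454 + 0.12512 = 0.325199 m ≈ 325 mm

325 mm of thermosteric rise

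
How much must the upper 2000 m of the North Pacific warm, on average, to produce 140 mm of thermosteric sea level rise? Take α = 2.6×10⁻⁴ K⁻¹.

ΔT = Δh/(αH) = 0.14 / (2.6×10⁻⁴ × 2000) ≈ 0.2692 K

ΔT ≈ 0.269 K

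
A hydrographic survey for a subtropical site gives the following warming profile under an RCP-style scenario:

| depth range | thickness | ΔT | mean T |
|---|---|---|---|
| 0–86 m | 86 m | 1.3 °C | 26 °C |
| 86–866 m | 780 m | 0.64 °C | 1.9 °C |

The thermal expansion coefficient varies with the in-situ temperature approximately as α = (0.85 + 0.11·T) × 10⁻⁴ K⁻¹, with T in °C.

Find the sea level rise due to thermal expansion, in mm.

about 94 mm

Layer 1: α = (0.85 + 0.11×26)×10⁻⁴ = 3.71×10⁻⁴ K⁻¹
Layer 2: α = (0.85 + 0.11×1.9)×10⁻⁴ = 1.059×10⁻⁴ K⁻¹
Layer 1: 3.71×10⁻⁴ × 1.3 × 86 = 0.0414778 m
0.64 × 1.059×10⁻⁴ × 780 = 0.05286528 m
Δh = 0.0414778 + 0.05286528 = 0.09434308 m ≈ 94 mm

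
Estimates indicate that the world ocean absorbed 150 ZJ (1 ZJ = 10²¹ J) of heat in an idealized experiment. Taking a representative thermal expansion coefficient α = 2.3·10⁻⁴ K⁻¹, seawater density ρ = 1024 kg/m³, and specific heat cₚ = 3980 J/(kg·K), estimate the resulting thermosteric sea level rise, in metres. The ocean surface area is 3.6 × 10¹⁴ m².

Δh ≈ 0.0235 m

Per unit area: Q = 150×10²¹ / (3.6×10¹⁴) ≈ 4.167×10⁸ J/m²
Δh = αQ/(ρcₚ) = 2.3×10⁻⁴ × 4.167×10⁸ / (1024 × 3980) ≈ 0.023516 m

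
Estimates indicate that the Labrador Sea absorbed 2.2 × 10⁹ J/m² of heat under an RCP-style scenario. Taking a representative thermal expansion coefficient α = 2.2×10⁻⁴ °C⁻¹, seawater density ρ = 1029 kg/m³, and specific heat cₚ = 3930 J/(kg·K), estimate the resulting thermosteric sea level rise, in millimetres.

120 mm of thermosteric rise

Δh = αQ/(ρcₚ) = 2.2×10⁻⁴ × 2.2×10⁹ / (1029 × 3930) ≈ 0.11968 m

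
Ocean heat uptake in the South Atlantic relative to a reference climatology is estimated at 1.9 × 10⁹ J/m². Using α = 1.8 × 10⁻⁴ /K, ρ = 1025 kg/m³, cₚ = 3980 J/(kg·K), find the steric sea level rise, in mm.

Δh = αQ/(ρcₚ) = 1.8×10⁻⁴ × 1.9×10⁹ / (1025 × 3980) ≈ 0.083834 m

83.8 mm of thermosteric rise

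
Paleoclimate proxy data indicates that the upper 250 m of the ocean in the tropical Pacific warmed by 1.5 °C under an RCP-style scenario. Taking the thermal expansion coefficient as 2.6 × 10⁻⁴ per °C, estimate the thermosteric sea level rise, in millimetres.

Δh = 97.5 mm

Δh = αΔT·H = 2.6×10⁻⁴ × 1.5 × 250 = 0.09750 m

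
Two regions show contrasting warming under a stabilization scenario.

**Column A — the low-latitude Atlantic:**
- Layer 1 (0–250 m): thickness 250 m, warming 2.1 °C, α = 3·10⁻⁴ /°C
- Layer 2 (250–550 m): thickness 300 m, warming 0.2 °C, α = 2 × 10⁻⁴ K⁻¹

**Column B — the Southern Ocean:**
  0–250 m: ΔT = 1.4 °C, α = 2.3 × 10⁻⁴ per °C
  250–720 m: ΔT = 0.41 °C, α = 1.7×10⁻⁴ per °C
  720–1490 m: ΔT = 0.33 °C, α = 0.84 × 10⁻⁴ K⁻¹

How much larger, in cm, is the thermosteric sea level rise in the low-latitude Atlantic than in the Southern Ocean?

A 0–250 m: 250 × 2.1 × 3×10⁻⁴ = 0.15750 m
A Layer 2: 0.2 × 300 × 2×10⁻⁴ = 0.01200 m
A total: 0.16950 m
B 250 × 1.4 × 2.3×10⁻⁴ = 0.08050 m
B Layer 2: 470 × 1.7×10⁻⁴ × 0.41 = 0.032759 m
B Layer 3: 0.84×10⁻⁴ × 770 × 0.33 = 0.0213444 m
B total: 0.1346034 m
Difference: 0.16950 − 0.1346034 = 0.0348966 m

Δh_A − Δh_B ≈ 3.49 cm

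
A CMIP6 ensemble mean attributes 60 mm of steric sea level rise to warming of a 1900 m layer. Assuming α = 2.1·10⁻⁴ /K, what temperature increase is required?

ΔT = Δh/(αH) = 0.06 / (2.1×10⁻⁴ × 1900) ≈ 0.1504 K

about 0.150 K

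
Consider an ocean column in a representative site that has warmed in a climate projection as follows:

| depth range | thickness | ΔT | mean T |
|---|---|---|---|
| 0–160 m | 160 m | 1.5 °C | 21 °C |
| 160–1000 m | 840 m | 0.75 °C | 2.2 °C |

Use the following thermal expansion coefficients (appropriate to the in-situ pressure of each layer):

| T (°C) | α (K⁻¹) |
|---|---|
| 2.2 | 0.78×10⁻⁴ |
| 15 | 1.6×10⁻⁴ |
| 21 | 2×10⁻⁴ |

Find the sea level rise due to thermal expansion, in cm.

Layer 1 at 21 °C → α = 2×10⁻⁴ K⁻¹
Layer 2 at 2.2 °C → α = 0.78×10⁻⁴ K⁻¹
Layer 1: 160 × 2×10⁻⁴ × 1.5 = 0.04800 m
160–1000 m: 0.78×10⁻⁴ × 0.75 × 840 = 0.04914 m
Δh = 0.04800 + 0.04914 = 0.09714 m

Δh ≈ 9.71 cm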